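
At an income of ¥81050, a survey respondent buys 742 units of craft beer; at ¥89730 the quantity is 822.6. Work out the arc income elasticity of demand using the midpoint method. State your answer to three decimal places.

ΔQ = 822.6 − 742 = 80.6; midpoint Q̄ = (742 + 822.6)/2 = 782.3.
ΔI = 89730 − 81050 = 8680; midpoint Ī = (81050 + 89730)/2 = 85390.
η = (ΔQ/Q̄) ÷ (ΔI/Ī) = (80.6/782.3) ÷ (8680/85390) = 1.014.

1.014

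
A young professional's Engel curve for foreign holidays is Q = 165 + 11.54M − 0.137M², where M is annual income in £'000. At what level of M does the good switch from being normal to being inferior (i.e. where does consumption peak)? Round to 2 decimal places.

42.12

dQ/dM = 11.54 − 0.274M.
The good is inferior where dQ/dM < 0. Setting dQ/dM = 0 gives M = 11.54 / 0.274 = 42.12.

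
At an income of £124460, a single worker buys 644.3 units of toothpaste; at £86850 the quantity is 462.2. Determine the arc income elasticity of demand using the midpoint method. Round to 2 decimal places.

0.92

ΔQ = 462.2 − 644.3 = -182.1; midpoint Q̄ = (644.3 + 462.2)/2 = 553.25.
ΔI = 86850 − 124460 = -37610; midpoint Ī = (124460 + 86850)/2 = 105655.
η = (ΔQ/Q̄) ÷ (ΔI/Ī) = (-182.1/553.25) ÷ (-37610/105655) = 0.92.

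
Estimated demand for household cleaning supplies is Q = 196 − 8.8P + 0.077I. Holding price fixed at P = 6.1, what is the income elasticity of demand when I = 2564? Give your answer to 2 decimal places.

At P = 6.1, I = 2564: Q = 339.748.
Holding P constant, ∂Q/∂I = 0.077.
η_I = (∂Q/∂I)·(I/Q) = 0.077 × (2564/339.748) = 0.58.

0.58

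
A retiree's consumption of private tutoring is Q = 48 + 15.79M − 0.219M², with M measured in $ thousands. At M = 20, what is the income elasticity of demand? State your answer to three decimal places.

At M = 20: Q = 276.2000.
dQ/dM = 15.79 − 0.438M = 7.03000.
η = (dQ/dM)·(M/Q) = 7.03000 × (20/276.2000) = 0.509.

0.509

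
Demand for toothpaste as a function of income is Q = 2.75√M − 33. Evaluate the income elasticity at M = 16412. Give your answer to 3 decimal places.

At M = 16412: Q = 319.301.
dQ/dM = 2.75/(2√M) = 0.010733 at this income.
η = (dQ/dM)·(M/Q) = 0.010733 × (16412/319.301) = 0.552.

0.552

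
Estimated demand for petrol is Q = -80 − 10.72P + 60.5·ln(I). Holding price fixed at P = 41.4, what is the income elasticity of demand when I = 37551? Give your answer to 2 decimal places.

At P = 41.4, I = 37551: Q = 113.466.
Holding P constant, ∂Q/∂I = 60.5/I = 0.00161114.
η_I = (∂Q/∂I)·(I/Q) = 0.00161114 × (37551/113.466) = 0.53.

0.53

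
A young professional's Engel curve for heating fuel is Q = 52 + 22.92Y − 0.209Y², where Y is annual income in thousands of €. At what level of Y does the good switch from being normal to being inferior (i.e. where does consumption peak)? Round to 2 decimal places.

dQ/dY = 22.92 − 0.418Y.
The good is inferior where dQ/dY < 0. Setting dQ/dY = 0 gives Y = 22.92 / 0.418 = 54.83.

54.83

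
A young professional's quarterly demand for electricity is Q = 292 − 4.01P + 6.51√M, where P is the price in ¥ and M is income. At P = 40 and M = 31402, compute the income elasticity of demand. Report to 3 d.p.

0.449

At P = 40, M = 31402: Q = 1285.212.
Holding P constant, ∂Q/∂M = 6.51/(2√M) = 0.0183684.
η_M = (∂Q/∂M)·(M/Q) = 0.0183684 × (31402/1285.212) = 0.449.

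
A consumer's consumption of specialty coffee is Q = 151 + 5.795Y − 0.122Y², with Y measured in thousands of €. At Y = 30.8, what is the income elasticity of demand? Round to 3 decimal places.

At Y = 30.8: Q = 213.7519.
dQ/dY = 5.795 − 0.244Y = -1.72020.
η = (dQ/dY)·(Y/Q) = -1.72020 × (30.8/213.7519) = -0.248.

-0.248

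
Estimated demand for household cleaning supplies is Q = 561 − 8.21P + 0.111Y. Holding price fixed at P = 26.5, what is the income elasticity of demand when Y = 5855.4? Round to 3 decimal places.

At P = 26.5, Y = 5855.4: Q = 993.384.
Holding P constant, ∂Q/∂Y = 0.111.
η_Y = (∂Q/∂Y)·(Y/Q) = 0.111 × (5855.4/993.384) = 0.654.

0.654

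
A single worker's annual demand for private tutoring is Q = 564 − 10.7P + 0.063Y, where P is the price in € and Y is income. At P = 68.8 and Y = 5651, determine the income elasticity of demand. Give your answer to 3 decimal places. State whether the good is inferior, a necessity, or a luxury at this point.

1.936 (luxury)

At P = 68.8, Y = 5651: Q = 183.853.
Holding P constant, ∂Q/∂Y = 0.063.
η_Y = (∂Q/∂Y)·(Y/Q) = 0.063 × (5651/183.853) = 1.936.
Since η > 1, this is a luxury.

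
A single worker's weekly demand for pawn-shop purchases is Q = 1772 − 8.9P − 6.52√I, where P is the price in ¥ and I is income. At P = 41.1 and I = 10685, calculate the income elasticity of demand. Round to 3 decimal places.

-0.460

At P = 41.1, I = 10685: Q = 732.249.
Holding P constant, ∂Q/∂I = -6.52/(2√I) = -0.0315377.
η_I = (∂Q/∂I)·(I/Q) = -0.0315377 × (10685/732.249) = -0.460.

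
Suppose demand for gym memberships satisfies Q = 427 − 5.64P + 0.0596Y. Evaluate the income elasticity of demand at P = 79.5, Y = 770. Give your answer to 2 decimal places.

At P = 79.5, Y = 770: Q = 24.512.
Holding P constant, ∂Q/∂Y = 0.0596.
η_Y = (∂Q/∂Y)·(Y/Q) = 0.0596 × (770/24.512) = 1.87.

1.87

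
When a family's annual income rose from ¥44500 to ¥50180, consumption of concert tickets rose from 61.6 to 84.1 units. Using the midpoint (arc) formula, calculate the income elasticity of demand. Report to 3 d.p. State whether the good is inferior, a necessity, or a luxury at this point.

2.574 (luxury)

ΔQ = 84.1 − 61.6 = 22.5; midpoint Q̄ = (61.6 + 84.1)/2 = 72.85.
ΔI = 50180 − 44500 = 5680; midpoint Ī = (44500 + 50180)/2 = 47340.
η = (ΔQ/Q̄) ÷ (ΔI/Ī) = (22.5/72.85) ÷ (5680/47340) = 2.574.
η > 1 ⇒ luxury.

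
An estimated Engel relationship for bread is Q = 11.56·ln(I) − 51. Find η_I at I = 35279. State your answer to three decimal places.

0.165

At I = 35279: Q = 70.045.
dQ/dI = 11.56/I = 0.000327674 at this income.
η = (dQ/dI)·(I/Q) = 0.000327674 × (35279/70.045) = 0.165.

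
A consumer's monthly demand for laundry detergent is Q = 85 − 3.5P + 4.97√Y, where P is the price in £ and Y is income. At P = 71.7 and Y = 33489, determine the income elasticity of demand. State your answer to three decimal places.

0.612

At P = 71.7, Y = 33489: Q = 743.560.
Holding P constant, ∂Q/∂Y = 4.97/(2√Y) = 0.0135792.
η_Y = (∂Q/∂Y)·(Y/Q) = 0.0135792 × (33489/743.560) = 0.612.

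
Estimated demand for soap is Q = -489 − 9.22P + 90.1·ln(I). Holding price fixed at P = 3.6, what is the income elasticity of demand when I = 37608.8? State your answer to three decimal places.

0.211

At P = 3.6, I = 37608.8: Q = 427.011.
Holding P constant, ∂Q/∂I = 90.1/I = 0.00239572.
η_I = (∂Q/∂I)·(I/Q) = 0.00239572 × (37608.8/427.011) = 0.211.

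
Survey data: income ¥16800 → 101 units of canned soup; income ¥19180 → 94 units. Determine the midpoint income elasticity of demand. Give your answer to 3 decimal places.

-0.543

ΔQ = 94 − 101 = -7; midpoint Q̄ = (101 + 94)/2 = 97.5.
ΔI = 19180 − 16800 = 2380; midpoint Ī = (16800 + 19180)/2 = 17990.
η = (ΔQ/Q̄) ÷ (ΔI/Ī) = (-7/97.5) ÷ (2380/17990) = -0.543.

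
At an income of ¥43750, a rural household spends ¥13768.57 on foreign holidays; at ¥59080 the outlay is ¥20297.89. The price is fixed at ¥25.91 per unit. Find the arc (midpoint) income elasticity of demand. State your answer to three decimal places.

With a constant price, Q₁ = 13768.57/25.91 = 531.400 and Q₂ = 20297.89/25.91 = 783.400 (equivalently, work directly with expenditure since P cancels).
Midpoint %ΔQ = (20297.89 − 13768.57)/17033.23 = 0.38333; midpoint %ΔI = (59080 − 43750)/51415 = 0.29816.
η = 0.38333 / 0.29816 = 1.286.

1.286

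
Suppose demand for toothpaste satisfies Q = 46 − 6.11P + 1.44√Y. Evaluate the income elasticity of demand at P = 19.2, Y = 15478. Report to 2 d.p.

At P = 19.2, Y = 15478: Q = 107.839.
Holding P constant, ∂Q/∂Y = 1.44/(2√Y) = 0.00578729.
η_Y = (∂Q/∂Y)·(Y/Q) = 0.00578729 × (15478/107.839) = 0.83.

0.83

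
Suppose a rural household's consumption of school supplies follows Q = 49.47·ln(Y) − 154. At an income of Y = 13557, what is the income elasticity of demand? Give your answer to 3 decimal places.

At Y = 13557: Q = 316.690.
dQ/dY = 49.47/Y = 0.00364904 at this income.
η = (dQ/dY)·(Y/Q) = 0.00364904 × (13557/316.690) = 0.156.

0.156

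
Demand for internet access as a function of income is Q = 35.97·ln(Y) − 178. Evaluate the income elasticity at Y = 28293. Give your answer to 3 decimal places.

0.189

At Y = 28293: Q = 190.706.
dQ/dY = 35.97/Y = 0.00127134 at this income.
η = (dQ/dY)·(Y/Q) = 0.00127134 × (28293/190.706) = 0.189.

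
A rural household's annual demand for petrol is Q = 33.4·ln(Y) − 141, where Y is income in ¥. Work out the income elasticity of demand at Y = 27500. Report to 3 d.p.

0.167

At Y = 27500: Q = 200.413.
dQ/dY = 33.4/Y = 0.00121455 at this income.
η = (dQ/dY)·(Y/Q) = 0.00121455 × (27500/200.413) = 0.167.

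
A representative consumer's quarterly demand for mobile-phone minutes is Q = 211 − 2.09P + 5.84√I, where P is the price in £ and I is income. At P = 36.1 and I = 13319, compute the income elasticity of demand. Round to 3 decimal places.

At P = 36.1, I = 13319: Q = 809.534.
Holding P constant, ∂Q/∂I = 5.84/(2√I) = 0.0253015.
η_I = (∂Q/∂I)·(I/Q) = 0.0253015 × (13319/809.534) = 0.416.

0.416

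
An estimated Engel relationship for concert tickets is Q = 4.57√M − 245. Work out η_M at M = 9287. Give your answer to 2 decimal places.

1.13

At M = 9287: Q = 195.407.
dQ/dM = 4.57/(2√M) = 0.0237109 at this income.
η = (dQ/dM)·(M/Q) = 0.0237109 × (9287/195.407) = 1.13.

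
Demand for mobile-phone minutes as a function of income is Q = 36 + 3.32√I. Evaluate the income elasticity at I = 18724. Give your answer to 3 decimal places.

0.463

At I = 18724: Q = 490.294.
dQ/dI = 3.32/(2√I) = 0.0121313 at this income.
η = (dQ/dI)·(I/Q) = 0.0121313 × (18724/490.294) = 0.463.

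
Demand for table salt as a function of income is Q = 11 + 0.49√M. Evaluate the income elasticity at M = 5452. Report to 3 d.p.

At M = 5452: Q = 47.180.
dQ/dM = 0.49/(2√M) = 0.00331809 at this income.
η = (dQ/dM)·(M/Q) = 0.00331809 × (5452/47.180) = 0.383.

0.383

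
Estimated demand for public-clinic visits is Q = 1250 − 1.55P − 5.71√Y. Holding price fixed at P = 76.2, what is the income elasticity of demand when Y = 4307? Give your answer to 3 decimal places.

-0.247

At P = 76.2, Y = 4307: Q = 757.156.
Holding P constant, ∂Q/∂Y = -5.71/(2√Y) = -0.0435029.
η_Y = (∂Q/∂Y)·(Y/Q) = -0.0435029 × (4307/757.156) = -0.247.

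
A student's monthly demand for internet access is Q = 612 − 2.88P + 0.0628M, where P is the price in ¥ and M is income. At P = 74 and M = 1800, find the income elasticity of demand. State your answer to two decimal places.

0.22

At P = 74, M = 1800: Q = 511.920.
Holding P constant, ∂Q/∂M = 0.0628.
η_M = (∂Q/∂M)·(M/Q) = 0.0628 × (1800/511.920) = 0.22.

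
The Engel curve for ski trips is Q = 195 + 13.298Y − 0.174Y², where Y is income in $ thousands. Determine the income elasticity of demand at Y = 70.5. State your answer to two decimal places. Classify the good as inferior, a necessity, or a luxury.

At Y = 70.5: Q = 267.6855.
dQ/dY = 13.298 − 0.348Y = -11.23600.
η = (dQ/dY)·(Y/Q) = -11.23600 × (70.5/267.6855) = -2.96.
η < 0 ⇒ inferior good.

-2.96 (inferior good)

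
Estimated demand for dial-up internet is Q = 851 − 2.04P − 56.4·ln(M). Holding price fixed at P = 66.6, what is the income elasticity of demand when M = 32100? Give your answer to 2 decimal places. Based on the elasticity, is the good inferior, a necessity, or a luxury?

-0.43 (inferior good)

At P = 66.6, M = 32100: Q = 129.895.
Holding P constant, ∂Q/∂M = -56.4/M = -0.00175701.
η_M = (∂Q/∂M)·(M/Q) = -0.00175701 × (32100/129.895) = -0.43.
Since η < 0, this is an inferior good.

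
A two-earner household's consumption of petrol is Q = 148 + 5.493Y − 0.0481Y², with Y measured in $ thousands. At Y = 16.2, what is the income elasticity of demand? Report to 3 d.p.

0.284

At Y = 16.2: Q = 224.3632.
dQ/dY = 5.493 − 0.0962Y = 3.93456.
η = (dQ/dY)·(Y/Q) = 3.93456 × (16.2/224.3632) = 0.284.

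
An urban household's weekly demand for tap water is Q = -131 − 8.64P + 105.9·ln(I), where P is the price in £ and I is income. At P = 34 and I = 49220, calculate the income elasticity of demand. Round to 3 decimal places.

At P = 34, I = 49220: Q = 719.389.
Holding P constant, ∂Q/∂I = 105.9/I = 0.00215156.
η_I = (∂Q/∂I)·(I/Q) = 0.00215156 × (49220/719.389) = 0.147.

0.147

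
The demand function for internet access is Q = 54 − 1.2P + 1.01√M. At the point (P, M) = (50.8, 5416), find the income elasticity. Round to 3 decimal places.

At P = 50.8, M = 5416: Q = 67.369.
Holding P constant, ∂Q/∂M = 1.01/(2√M) = 0.00686202.
η_M = (∂Q/∂M)·(M/Q) = 0.00686202 × (5416/67.369) = 0.552.

0.552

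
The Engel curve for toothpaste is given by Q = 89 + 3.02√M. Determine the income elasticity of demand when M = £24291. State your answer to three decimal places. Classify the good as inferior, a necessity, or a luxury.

At M = 24291: Q = 559.684.
dQ/dM = 3.02/(2√M) = 0.00968845 at this income.
η = (dQ/dM)·(M/Q) = 0.00968845 × (24291/559.684) = 0.420.
Since 0 < η < 1, the good is a necessity.

0.420 (necessity)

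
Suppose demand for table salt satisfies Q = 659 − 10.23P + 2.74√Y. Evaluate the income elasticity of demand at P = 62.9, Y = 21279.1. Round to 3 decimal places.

0.481

At P = 62.9, Y = 21279.1: Q = 415.227.
Holding P constant, ∂Q/∂Y = 2.74/(2√Y) = 0.00939169.
η_Y = (∂Q/∂Y)·(Y/Q) = 0.00939169 × (21279.1/415.227) = 0.481.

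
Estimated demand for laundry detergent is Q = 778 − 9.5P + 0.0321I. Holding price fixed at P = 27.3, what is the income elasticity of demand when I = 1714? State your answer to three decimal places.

0.096

At P = 27.3, I = 1714: Q = 573.669.
Holding P constant, ∂Q/∂I = 0.0321.
η_I = (∂Q/∂I)·(I/Q) = 0.0321 × (1714/573.669) = 0.096.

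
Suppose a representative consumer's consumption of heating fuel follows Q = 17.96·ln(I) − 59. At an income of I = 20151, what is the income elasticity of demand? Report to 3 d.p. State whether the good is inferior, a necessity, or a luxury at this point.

0.151 (necessity)

At I = 20151: Q = 119.002.
dQ/dI = 17.96/I = 0.000891271 at this income.
η = (dQ/dI)·(I/Q) = 0.000891271 × (20151/119.002) = 0.151.
Since 0 < η < 1, the good is a necessity.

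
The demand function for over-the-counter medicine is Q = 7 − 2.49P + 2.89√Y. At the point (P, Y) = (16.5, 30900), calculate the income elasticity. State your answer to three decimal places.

0.536

At P = 16.5, Y = 30900: Q = 473.931.
Holding P constant, ∂Q/∂Y = 2.89/(2√Y) = 0.00822032.
η_Y = (∂Q/∂Y)·(Y/Q) = 0.00822032 × (30900/473.931) = 0.536.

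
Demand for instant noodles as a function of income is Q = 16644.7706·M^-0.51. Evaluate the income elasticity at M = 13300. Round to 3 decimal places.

For Q = A·M^β the income elasticity is constant and equal to β.
Here β = -0.51, so η = -0.510.

-0.510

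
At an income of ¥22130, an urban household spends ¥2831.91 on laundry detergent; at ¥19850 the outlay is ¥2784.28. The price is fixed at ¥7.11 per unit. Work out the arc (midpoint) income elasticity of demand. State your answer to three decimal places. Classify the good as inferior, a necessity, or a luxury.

With a constant price, Q₁ = 2831.91/7.11 = 398.300 and Q₂ = 2784.28/7.11 = 391.601 (equivalently, work directly with expenditure since P cancels).
Midpoint %ΔQ = (2784.28 − 2831.91)/2808.10 = -0.01696; midpoint %ΔI = (19850 − 22130)/20990 = -0.10862.
η = -0.01696 / -0.10862 = 0.156.
0 < η < 1 ⇒ necessity.

0.156 (necessity)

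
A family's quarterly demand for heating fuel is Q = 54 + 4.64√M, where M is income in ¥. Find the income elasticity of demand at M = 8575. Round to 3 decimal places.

0.444

At M = 8575: Q = 483.670.
dQ/dM = 4.64/(2√M) = 0.0250536 at this income.
η = (dQ/dM)·(M/Q) = 0.0250536 × (8575/483.670) = 0.444.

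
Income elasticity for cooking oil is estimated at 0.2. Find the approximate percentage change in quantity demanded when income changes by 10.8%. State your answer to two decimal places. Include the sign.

2.16%

%ΔQ ≈ η × %ΔI = 0.2 × 10.8% = 2.16%.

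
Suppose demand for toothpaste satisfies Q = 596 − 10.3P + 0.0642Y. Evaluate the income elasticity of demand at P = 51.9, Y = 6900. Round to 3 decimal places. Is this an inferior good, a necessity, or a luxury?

0.878 (necessity)

At P = 51.9, Y = 6900: Q = 504.410.
Holding P constant, ∂Q/∂Y = 0.0642.
η_Y = (∂Q/∂Y)·(Y/Q) = 0.0642 × (6900/504.410) = 0.878.
Since 0 < η < 1, this is a necessity.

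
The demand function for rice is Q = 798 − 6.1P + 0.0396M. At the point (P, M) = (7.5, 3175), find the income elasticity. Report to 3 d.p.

At P = 7.5, M = 3175: Q = 877.980.
Holding P constant, ∂Q/∂M = 0.0396.
η_M = (∂Q/∂M)·(M/Q) = 0.0396 × (3175/877.980) = 0.143.

0.143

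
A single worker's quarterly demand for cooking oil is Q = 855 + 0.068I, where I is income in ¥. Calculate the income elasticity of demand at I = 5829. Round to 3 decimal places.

0.317

At I = 5829: Q = 1251.372.
dQ/dI = 0.068.
η = (dQ/dI)·(I/Q) = 0.068 × (5829/1251.372) = 0.317.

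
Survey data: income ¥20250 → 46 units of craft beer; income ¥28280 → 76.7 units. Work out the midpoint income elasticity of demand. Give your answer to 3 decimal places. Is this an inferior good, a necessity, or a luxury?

ΔQ = 76.7 − 46 = 30.7; midpoint Q̄ = (46 + 76.7)/2 = 61.35.
ΔI = 28280 − 20250 = 8030; midpoint Ī = (20250 + 28280)/2 = 24265.
η = (ΔQ/Q̄) ÷ (ΔI/Ī) = (30.7/61.35) ÷ (8030/24265) = 1.512.
η > 1 ⇒ luxury.

1.512 (luxury)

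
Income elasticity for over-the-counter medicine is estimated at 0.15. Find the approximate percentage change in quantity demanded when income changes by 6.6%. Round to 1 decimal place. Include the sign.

1.0%

%ΔQ ≈ η × %ΔI = 0.15 × 6.6% = 1.0%.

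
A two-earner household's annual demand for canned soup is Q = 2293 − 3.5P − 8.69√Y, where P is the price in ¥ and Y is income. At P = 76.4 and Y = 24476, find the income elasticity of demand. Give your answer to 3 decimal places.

-1.021

At P = 76.4, Y = 24476: Q = 666.066.
Holding P constant, ∂Q/∂Y = -8.69/(2√Y) = -0.0277728.
η_Y = (∂Q/∂Y)·(Y/Q) = -0.0277728 × (24476/666.066) = -1.021.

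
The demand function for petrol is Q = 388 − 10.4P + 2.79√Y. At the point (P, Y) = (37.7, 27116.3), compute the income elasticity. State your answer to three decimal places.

At P = 37.7, Y = 27116.3: Q = 455.350.
Holding P constant, ∂Q/∂Y = 2.79/(2√Y) = 0.00847147.
η_Y = (∂Q/∂Y)·(Y/Q) = 0.00847147 × (27116.3/455.350) = 0.504.

0.504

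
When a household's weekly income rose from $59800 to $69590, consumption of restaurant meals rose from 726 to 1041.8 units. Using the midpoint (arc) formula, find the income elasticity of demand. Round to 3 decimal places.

ΔQ = 1041.8 − 726 = 315.8; midpoint Q̄ = (726 + 1041.8)/2 = 883.9.
ΔI = 69590 − 59800 = 9790; midpoint Ī = (59800 + 69590)/2 = 64695.
η = (ΔQ/Q̄) ÷ (ΔI/Ī) = (315.8/883.9) ÷ (9790/64695) = 2.361.

2.361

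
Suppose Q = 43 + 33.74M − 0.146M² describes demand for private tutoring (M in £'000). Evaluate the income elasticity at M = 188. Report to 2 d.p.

-3.24

At M = 188: Q = 1225.8960.
dQ/dM = 33.74 − 0.292M = -21.15600.
η = (dQ/dM)·(M/Q) = -21.15600 × (188/1225.8960) = -3.24.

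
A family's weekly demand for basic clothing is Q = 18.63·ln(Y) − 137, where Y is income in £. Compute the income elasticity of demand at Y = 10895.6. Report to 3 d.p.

At Y = 10895.6: Q = 36.187.
dQ/dY = 18.63/Y = 0.00170986 at this income.
η = (dQ/dY)·(Y/Q) = 0.00170986 × (10895.6/36.187) = 0.515.

0.515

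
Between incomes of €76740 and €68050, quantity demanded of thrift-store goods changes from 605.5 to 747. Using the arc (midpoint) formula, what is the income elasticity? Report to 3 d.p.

-1.743

ΔQ = 747 − 605.5 = 141.5; midpoint Q̄ = (605.5 + 747)/2 = 676.25.
ΔI = 68050 − 76740 = -8690; midpoint Ī = (76740 + 68050)/2 = 72395.
η = (ΔQ/Q̄) ÷ (ΔI/Ī) = (141.5/676.25) ÷ (-8690/72395) = -1.743.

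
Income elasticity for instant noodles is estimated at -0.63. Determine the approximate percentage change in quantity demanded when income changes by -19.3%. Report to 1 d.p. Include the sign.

12.2%

%ΔQ ≈ η × %ΔI = -0.63 × (-19.3%) = 12.2%.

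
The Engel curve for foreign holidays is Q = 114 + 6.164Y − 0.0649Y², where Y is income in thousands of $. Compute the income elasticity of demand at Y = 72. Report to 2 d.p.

At Y = 72: Q = 221.3664.
dQ/dY = 6.164 − 0.1298Y = -3.18160.
η = (dQ/dY)·(Y/Q) = -3.18160 × (72/221.3664) = -1.03.

-1.03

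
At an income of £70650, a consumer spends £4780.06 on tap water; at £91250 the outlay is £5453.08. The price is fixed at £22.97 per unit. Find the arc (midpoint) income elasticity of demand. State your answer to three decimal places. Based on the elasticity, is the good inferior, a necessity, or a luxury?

0.517 (necessity)

With a constant price, Q₁ = 4780.06/22.97 = 208.100 and Q₂ = 5453.08/22.97 = 237.400 (equivalently, work directly with expenditure since P cancels).
Midpoint %ΔQ = (5453.08 − 4780.06)/5116.57 = 0.13154; midpoint %ΔI = (91250 − 70650)/80950 = 0.25448.
η = 0.13154 / 0.25448 = 0.517.
0 < η < 1 ⇒ necessity.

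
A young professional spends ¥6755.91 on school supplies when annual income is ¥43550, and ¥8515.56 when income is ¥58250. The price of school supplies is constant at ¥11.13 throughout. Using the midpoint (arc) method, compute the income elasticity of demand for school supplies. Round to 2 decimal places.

0.80

With a constant price, Q₁ = 6755.91/11.13 = 607.000 and Q₂ = 8515.56/11.13 = 765.100 (equivalently, work directly with expenditure since P cancels).
Midpoint %ΔQ = (8515.56 − 6755.91)/7635.74 = 0.23045; midpoint %ΔI = (58250 − 43550)/50900 = 0.28880.
η = 0.23045 / 0.28880 = 0.80.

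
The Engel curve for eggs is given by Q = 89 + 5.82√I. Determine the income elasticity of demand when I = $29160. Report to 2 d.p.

At I = 29160: Q = 1082.841.
dQ/dI = 5.82/(2√I) = 0.0170412 at this income.
η = (dQ/dI)·(I/Q) = 0.0170412 × (29160/1082.841) = 0.46.

0.46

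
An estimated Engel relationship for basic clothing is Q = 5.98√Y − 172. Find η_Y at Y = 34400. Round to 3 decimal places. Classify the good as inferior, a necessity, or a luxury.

At Y = 34400: Q = 937.125.
dQ/dY = 5.98/(2√Y) = 0.016121 at this income.
η = (dQ/dY)·(Y/Q) = 0.016121 × (34400/937.125) = 0.592.
Since 0 < η < 1, the good is a necessity.

0.592 (necessity)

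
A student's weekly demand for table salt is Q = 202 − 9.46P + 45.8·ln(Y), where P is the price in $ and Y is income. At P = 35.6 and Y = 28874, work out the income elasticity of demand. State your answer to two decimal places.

0.14

At P = 35.6, Y = 28874: Q = 335.622.
Holding P constant, ∂Q/∂Y = 45.8/Y = 0.0015862.
η_Y = (∂Q/∂Y)·(Y/Q) = 0.0015862 × (28874/335.622) = 0.14.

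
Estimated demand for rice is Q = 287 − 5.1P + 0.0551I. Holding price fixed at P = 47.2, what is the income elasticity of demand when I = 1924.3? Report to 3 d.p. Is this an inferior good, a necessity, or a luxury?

0.696 (necessity)

At P = 47.2, I = 1924.3: Q = 152.309.
Holding P constant, ∂Q/∂I = 0.0551.
η_I = (∂Q/∂I)·(I/Q) = 0.0551 × (1924.3/152.309) = 0.696.
Since 0 < η < 1, this is a necessity.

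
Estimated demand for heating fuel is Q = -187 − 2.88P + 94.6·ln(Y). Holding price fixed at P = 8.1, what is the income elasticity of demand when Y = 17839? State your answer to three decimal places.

At P = 8.1, Y = 17839: Q = 715.725.
Holding P constant, ∂Q/∂Y = 94.6/Y = 0.00530299.
η_Y = (∂Q/∂Y)·(Y/Q) = 0.00530299 × (17839/715.725) = 0.132.

0.132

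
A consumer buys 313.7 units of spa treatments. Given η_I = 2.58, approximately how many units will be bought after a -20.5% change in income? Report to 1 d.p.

147.8

%ΔQ ≈ η × %ΔI = 2.58 × (-20.5%) = -52.89%.
New Q ≈ 313.7 × (1 − 0.5289) = 147.8.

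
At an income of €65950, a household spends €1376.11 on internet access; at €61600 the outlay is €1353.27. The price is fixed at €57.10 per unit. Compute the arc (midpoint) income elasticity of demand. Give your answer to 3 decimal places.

0.245

With a constant price, Q₁ = 1376.11/57.10 = 24.100 and Q₂ = 1353.27/57.10 = 23.700 (equivalently, work directly with expenditure since P cancels).
Midpoint %ΔQ = (1353.27 − 1376.11)/1364.69 = -0.01674; midpoint %ΔI = (61600 − 65950)/63775 = -0.06821.
η = -0.01674 / -0.06821 = 0.245.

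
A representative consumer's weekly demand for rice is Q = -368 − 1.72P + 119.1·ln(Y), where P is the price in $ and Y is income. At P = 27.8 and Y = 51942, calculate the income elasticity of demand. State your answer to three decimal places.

At P = 27.8, Y = 51942: Q = 877.358.
Holding P constant, ∂Q/∂Y = 119.1/Y = 0.00229294.
η_Y = (∂Q/∂Y)·(Y/Q) = 0.00229294 × (51942/877.358) = 0.136.

0.136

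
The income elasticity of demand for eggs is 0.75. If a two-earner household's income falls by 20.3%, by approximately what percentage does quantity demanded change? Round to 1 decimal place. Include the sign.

%ΔQ ≈ η × %ΔI = 0.75 × (-20.3%) = -15.2%.

-15.2%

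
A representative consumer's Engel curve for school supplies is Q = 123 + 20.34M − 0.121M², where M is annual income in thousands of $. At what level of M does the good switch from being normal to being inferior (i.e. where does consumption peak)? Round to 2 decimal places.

dQ/dM = 20.34 − 0.242M.
The good is inferior where dQ/dM < 0. Setting dQ/dM = 0 gives M = 20.34 / 0.242 = 84.05.

84.05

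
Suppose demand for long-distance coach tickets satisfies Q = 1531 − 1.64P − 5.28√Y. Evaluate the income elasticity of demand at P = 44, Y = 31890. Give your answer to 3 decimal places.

-0.914

At P = 44, Y = 31890: Q = 515.950.
Holding P constant, ∂Q/∂Y = -5.28/(2√Y) = -0.0147835.
η_Y = (∂Q/∂Y)·(Y/Q) = -0.0147835 × (31890/515.950) = -0.914.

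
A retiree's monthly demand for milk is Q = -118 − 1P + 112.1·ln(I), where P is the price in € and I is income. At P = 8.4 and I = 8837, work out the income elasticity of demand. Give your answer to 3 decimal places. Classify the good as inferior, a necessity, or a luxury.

At P = 8.4, I = 8837: Q = 892.219.
Holding P constant, ∂Q/∂I = 112.1/I = 0.0126853.
η_I = (∂Q/∂I)·(I/Q) = 0.0126853 × (8837/892.219) = 0.126.
Since 0 < η < 1, this is a necessity.

0.126 (necessity)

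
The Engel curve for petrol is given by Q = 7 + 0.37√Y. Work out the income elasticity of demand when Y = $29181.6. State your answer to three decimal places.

0.450

At Y = 29181.6: Q = 70.206.
dQ/dY = 0.37/(2√Y) = 0.00108297 at this income.
η = (dQ/dY)·(Y/Q) = 0.00108297 × (29181.6/70.206) = 0.450.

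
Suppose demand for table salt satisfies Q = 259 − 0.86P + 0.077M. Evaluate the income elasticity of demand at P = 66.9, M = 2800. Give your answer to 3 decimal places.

0.517

At P = 66.9, M = 2800: Q = 417.066.
Holding P constant, ∂Q/∂M = 0.077.
η_M = (∂Q/∂M)·(M/Q) = 0.077 × (2800/417.066) = 0.517.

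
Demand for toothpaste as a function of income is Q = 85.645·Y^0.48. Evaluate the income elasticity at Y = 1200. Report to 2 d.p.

0.48

For Q = A·Y^β the income elasticity is constant and equal to β.
Here β = 0.48, so η = 0.48.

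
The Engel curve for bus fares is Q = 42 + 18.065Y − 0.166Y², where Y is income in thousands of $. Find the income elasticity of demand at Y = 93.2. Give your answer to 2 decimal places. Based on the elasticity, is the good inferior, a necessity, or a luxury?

At Y = 93.2: Q = 283.7422.
dQ/dY = 18.065 − 0.332Y = -12.87740.
η = (dQ/dY)·(Y/Q) = -12.87740 × (93.2/283.7422) = -4.23.
η < 0 ⇒ inferior good.

-4.23 (inferior good)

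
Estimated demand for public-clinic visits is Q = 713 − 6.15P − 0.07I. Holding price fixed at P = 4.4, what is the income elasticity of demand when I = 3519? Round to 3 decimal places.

-0.560

At P = 4.4, I = 3519: Q = 439.610.
Holding P constant, ∂Q/∂I = −0.07.
η_I = (∂Q/∂I)·(I/Q) = -0.07 × (3519/439.610) = -0.560.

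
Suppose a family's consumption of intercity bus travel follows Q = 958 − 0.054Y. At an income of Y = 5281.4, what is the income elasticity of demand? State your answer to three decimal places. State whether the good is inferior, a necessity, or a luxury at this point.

At Y = 5281.4: Q = 672.804.
dQ/dY = −0.054.
η = (dQ/dY)·(Y/Q) = -0.054 × (5281.4/672.804) = -0.424.
Since η < 0, the good is an inferior good.

-0.424 (inferior good)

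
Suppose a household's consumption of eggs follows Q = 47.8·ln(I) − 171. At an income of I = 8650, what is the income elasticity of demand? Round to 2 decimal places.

At I = 8650: Q = 262.322.
dQ/dI = 47.8/I = 0.00552601 at this income.
η = (dQ/dI)·(I/Q) = 0.00552601 × (8650/262.322) = 0.18.

0.18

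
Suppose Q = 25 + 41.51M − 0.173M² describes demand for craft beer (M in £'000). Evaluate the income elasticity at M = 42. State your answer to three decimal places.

At M = 42: Q = 1463.2480.
dQ/dM = 41.51 − 0.346M = 26.97800.
η = (dQ/dM)·(M/Q) = 26.97800 × (42/1463.2480) = 0.774.

0.774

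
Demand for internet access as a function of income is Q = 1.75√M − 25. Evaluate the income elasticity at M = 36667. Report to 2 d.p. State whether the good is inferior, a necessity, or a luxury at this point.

0.54 (necessity)

At M = 36667: Q = 310.101.
dQ/dM = 1.75/(2√M) = 0.00456952 at this income.
η = (dQ/dM)·(M/Q) = 0.00456952 × (36667/310.101) = 0.54.
Since 0 < η < 1, the good is a necessity.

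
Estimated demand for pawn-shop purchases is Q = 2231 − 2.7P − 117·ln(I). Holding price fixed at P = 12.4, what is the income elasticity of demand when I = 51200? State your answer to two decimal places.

At P = 12.4, I = 51200: Q = 928.831.
Holding P constant, ∂Q/∂I = -117/I = -0.00228516.
η_I = (∂Q/∂I)·(I/Q) = -0.00228516 × (51200/928.831) = -0.13.

-0.13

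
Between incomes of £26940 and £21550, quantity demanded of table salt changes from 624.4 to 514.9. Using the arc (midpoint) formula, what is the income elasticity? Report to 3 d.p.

ΔQ = 514.9 − 624.4 = -109.5; midpoint Q̄ = (624.4 + 514.9)/2 = 569.65.
ΔI = 21550 − 26940 = -5390; midpoint Ī = (26940 + 21550)/2 = 24245.
η = (ΔQ/Q̄) ÷ (ΔI/Ī) = (-109.5/569.65) ÷ (-5390/24245) = 0.865.

0.865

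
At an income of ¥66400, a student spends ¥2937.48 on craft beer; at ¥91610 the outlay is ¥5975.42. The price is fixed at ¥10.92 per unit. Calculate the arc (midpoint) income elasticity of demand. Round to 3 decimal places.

With a constant price, Q₁ = 2937.48/10.92 = 269.000 and Q₂ = 5975.42/10.92 = 547.200 (equivalently, work directly with expenditure since P cancels).
Midpoint %ΔQ = (5975.42 − 2937.48)/4456.45 = 0.68170; midpoint %ΔI = (91610 − 66400)/79005 = 0.31909.
η = 0.68170 / 0.31909 = 2.136.

2.136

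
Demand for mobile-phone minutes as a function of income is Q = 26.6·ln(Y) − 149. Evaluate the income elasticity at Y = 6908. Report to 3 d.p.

0.309

At Y = 6908: Q = 86.156.
dQ/dY = 26.6/Y = 0.00385061 at this income.
η = (dQ/dY)·(Y/Q) = 0.00385061 × (6908/86.156) = 0.309.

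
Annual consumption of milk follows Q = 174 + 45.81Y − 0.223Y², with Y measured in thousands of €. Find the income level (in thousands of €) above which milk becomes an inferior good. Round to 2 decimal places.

dQ/dY = 45.81 − 0.446Y.
The good is inferior where dQ/dY < 0. Setting dQ/dY = 0 gives Y = 45.81 / 0.446 = 102.71.

102.71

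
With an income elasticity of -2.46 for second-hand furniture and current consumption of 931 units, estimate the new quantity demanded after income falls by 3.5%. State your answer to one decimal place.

1011.2

%ΔQ ≈ η × %ΔI = -2.46 × (-3.5%) = 8.61%.
New Q ≈ 931 × (1 + 0.0861) = 1011.2.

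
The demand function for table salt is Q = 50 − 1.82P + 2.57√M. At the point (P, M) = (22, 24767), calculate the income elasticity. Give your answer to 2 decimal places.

0.49

At P = 22, M = 24767: Q = 414.415.
Holding P constant, ∂Q/∂M = 2.57/(2√M) = 0.00816519.
η_M = (∂Q/∂M)·(M/Q) = 0.00816519 × (24767/414.415) = 0.49.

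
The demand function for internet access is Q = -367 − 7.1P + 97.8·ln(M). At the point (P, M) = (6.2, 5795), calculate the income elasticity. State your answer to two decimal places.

0.22

At P = 6.2, M = 5795: Q = 436.393.
Holding P constant, ∂Q/∂M = 97.8/M = 0.0168766.
η_M = (∂Q/∂M)·(M/Q) = 0.0168766 × (5795/436.393) = 0.22.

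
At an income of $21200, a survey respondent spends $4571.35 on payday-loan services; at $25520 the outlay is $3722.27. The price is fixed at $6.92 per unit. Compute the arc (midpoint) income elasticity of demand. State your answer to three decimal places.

-1.107

With a constant price, Q₁ = 4571.35/6.92 = 660.600 and Q₂ = 3722.27/6.92 = 537.900 (equivalently, work directly with expenditure since P cancels).
Midpoint %ΔQ = (3722.27 − 4571.35)/4146.81 = -0.20475; midpoint %ΔI = (25520 − 21200)/23360 = 0.18493.
η = -0.20475 / 0.18493 = -1.107.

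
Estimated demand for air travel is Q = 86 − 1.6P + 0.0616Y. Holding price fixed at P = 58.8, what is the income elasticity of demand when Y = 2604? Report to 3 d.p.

At P = 58.8, Y = 2604: Q = 152.326.
Holding P constant, ∂Q/∂Y = 0.0616.
η_Y = (∂Q/∂Y)·(Y/Q) = 0.0616 × (2604/152.326) = 1.053.

1.053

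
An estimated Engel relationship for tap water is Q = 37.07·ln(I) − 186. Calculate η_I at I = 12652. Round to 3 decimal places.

0.226

At I = 12652: Q = 164.147.
dQ/dI = 37.07/I = 0.00292997 at this income.
η = (dQ/dI)·(I/Q) = 0.00292997 × (12652/164.147) = 0.226.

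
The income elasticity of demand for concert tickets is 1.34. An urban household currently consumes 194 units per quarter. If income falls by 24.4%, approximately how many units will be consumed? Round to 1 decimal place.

130.6

%ΔQ ≈ η × %ΔI = 1.34 × (-24.4%) = -32.696%.
New Q ≈ 194 × (1 − 0.32696) = 130.6.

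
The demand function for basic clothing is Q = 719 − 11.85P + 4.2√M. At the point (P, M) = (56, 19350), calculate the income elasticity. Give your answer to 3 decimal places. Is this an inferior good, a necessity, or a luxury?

0.457 (necessity)

At P = 56, M = 19350: Q = 639.638.
Holding P constant, ∂Q/∂M = 4.2/(2√M) = 0.0150966.
η_M = (∂Q/∂M)·(M/Q) = 0.0150966 × (19350/639.638) = 0.457.
Since 0 < η < 1, this is a necessity.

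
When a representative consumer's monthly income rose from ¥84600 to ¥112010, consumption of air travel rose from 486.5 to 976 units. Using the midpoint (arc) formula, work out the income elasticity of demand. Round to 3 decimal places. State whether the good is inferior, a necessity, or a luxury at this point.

2.401 (luxury)

ΔQ = 976 − 486.5 = 489.5; midpoint Q̄ = (486.5 + 976)/2 = 731.25.
ΔI = 112010 − 84600 = 27410; midpoint Ī = (84600 + 112010)/2 = 98305.
η = (ΔQ/Q̄) ÷ (ΔI/Ī) = (489.5/731.25) ÷ (27410/98305) = 2.401.
η > 1 ⇒ luxury.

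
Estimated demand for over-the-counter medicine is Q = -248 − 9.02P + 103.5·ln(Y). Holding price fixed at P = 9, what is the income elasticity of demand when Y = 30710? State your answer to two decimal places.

0.14

At P = 9, Y = 30710: Q = 740.218.
Holding P constant, ∂Q/∂Y = 103.5/Y = 0.00337024.
η_Y = (∂Q/∂Y)·(Y/Q) = 0.00337024 × (30710/740.218) = 0.14.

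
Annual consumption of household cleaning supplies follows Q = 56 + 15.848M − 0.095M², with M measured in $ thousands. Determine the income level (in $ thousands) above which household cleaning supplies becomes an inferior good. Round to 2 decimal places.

dQ/dM = 15.848 − 0.19M.
The good is inferior where dQ/dM < 0. Setting dQ/dM = 0 gives M = 15.848 / 0.19 = 83.41.

83.41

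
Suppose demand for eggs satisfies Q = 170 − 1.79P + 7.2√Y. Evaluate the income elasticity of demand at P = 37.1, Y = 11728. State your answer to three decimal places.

At P = 37.1, Y = 11728: Q = 883.321.
Holding P constant, ∂Q/∂Y = 7.2/(2√Y) = 0.0332423.
η_Y = (∂Q/∂Y)·(Y/Q) = 0.0332423 × (11728/883.321) = 0.441.

0.441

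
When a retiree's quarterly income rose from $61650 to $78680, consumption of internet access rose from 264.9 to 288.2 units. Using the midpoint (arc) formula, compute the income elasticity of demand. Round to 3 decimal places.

0.347

ΔQ = 288.2 − 264.9 = 23.3; midpoint Q̄ = (264.9 + 288.2)/2 = 276.55.
ΔI = 78680 − 61650 = 17030; midpoint Ī = (61650 + 78680)/2 = 70165.
η = (ΔQ/Q̄) ÷ (ΔI/Ī) = (23.3/276.55) ÷ (17030/70165) = 0.347.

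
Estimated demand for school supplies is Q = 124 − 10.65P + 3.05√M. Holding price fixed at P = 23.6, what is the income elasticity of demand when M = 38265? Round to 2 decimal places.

0.64

At P = 23.6, M = 38265: Q = 469.284.
Holding P constant, ∂Q/∂M = 3.05/(2√M) = 0.00779595.
η_M = (∂Q/∂M)·(M/Q) = 0.00779595 × (38265/469.284) = 0.64.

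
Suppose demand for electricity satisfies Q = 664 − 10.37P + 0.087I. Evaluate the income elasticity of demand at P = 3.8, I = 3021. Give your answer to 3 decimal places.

At P = 3.8, I = 3021: Q = 887.421.
Holding P constant, ∂Q/∂I = 0.087.
η_I = (∂Q/∂I)·(I/Q) = 0.087 × (3021/887.421) = 0.296.

0.296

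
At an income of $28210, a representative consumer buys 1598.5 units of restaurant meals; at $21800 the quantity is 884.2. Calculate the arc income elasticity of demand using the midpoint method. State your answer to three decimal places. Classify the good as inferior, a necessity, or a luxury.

2.245 (luxury)

ΔQ = 884.2 − 1598.5 = -714.3; midpoint Q̄ = (1598.5 + 884.2)/2 = 1241.35.
ΔI = 21800 − 28210 = -6410; midpoint Ī = (28210 + 21800)/2 = 25005.
η = (ΔQ/Q̄) ÷ (ΔI/Ī) = (-714.3/1241.35) ÷ (-6410/25005) = 2.245.
η > 1 ⇒ luxury.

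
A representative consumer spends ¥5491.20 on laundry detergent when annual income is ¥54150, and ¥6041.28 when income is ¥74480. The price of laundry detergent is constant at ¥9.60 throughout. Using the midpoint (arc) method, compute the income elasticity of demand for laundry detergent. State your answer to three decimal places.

0.302

With a constant price, Q₁ = 5491.20/9.60 = 572.000 and Q₂ = 6041.28/9.60 = 629.300 (equivalently, work directly with expenditure since P cancels).
Midpoint %ΔQ = (6041.28 − 5491.20)/5766.24 = 0.09540; midpoint %ΔI = (74480 − 54150)/64315 = 0.31610.
η = 0.09540 / 0.31610 = 0.302.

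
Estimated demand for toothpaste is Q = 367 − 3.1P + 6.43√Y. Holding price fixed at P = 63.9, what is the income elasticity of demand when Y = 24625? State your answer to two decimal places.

0.43

At P = 63.9, Y = 24625: Q = 1177.928.
Holding P constant, ∂Q/∂Y = 6.43/(2√Y) = 0.0204877.
η_Y = (∂Q/∂Y)·(Y/Q) = 0.0204877 × (24625/1177.928) = 0.43.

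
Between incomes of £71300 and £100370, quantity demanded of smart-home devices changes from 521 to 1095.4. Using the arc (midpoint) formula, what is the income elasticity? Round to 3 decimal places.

ΔQ = 1095.4 − 521 = 574.4; midpoint Q̄ = (521 + 1095.4)/2 = 808.2.
ΔI = 100370 − 71300 = 29070; midpoint Ī = (71300 + 100370)/2 = 85835.
η = (ΔQ/Q̄) ÷ (ΔI/Ī) = (574.4/808.2) ÷ (29070/85835) = 2.099.

2.099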